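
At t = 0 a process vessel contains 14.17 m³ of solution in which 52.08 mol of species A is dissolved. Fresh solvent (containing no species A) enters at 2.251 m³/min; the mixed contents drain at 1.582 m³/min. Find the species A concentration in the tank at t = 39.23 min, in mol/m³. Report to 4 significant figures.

0.1081 mol/m³

Let m(t) be the amount of species A. Volume: V(t) = V₀ + (Q_in − Q_out) t = 14.17 + 0.669000 t; V(39.23) = 40.4149 m³.
Solute balance: dm/dt = 0 − Q_out C = −Q_out m/V(t).
dm/m = −Q_out dt/(V₀ + 0.669000 t); integrating gives ln(m/m₀) = −(Q_out/(Q_in−Q_out)) ln(V/V₀).
m = m₀ (V₀/V)^(Q_out/(Q_in−Q_out)) = 52.08 × (14.17/40.4149)^(2.36472) = 4.36834 mol.
C = m/V = 4.36834/40.4149 = 0.108087 mol/m³.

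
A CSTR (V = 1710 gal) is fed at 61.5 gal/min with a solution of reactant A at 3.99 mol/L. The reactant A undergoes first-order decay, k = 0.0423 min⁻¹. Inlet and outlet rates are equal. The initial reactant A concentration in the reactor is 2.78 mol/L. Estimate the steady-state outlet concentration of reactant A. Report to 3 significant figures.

1.83 mol/L

Species balance: V dC/dt = Q C_in − Q C − k V C.
At steady state: 0 = Q C_in − (Q + kV) C_ss, so C_ss = Q C_in/(Q + kV).
C_ss = 61.5·3.99/(61.5 + 0.0423·1710) = 245.39/133.83 = 1.8335 mol/L.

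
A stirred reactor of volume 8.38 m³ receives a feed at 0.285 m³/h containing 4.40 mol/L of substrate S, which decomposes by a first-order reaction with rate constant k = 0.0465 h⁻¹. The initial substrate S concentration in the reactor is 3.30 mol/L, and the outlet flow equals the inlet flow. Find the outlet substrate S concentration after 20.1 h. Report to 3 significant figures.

Accumulation = in − out − consumed: V dC/dt = Q C_in − Q C − k V C.
dC/dt = (Q/V) C_in − (Q/V + k) C; effective rate a = Q/V + k = 0.034010 + 0.0465 = 0.080510 h⁻¹.
C_ss = Q C_in/(Q + kV) = 1.8587 mol/L; C(t) = C_ss + (C₀ − C_ss) e^(−a t).
C(20.1) = 1.8587 + (1.4413)·e^(−0.080510·20.1) = 1.8587 + (1.4413)·0.19825 = 2.1444 mol/L.

2.14 mol/L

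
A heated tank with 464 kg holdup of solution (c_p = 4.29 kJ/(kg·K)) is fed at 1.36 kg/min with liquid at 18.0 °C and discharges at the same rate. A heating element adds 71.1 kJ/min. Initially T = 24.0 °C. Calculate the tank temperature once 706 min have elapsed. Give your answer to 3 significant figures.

First-law balance (no shaft work): M c_p dT/dt = ṁ c_p (T_in − T) + 71.1.
Rearrange: dT/dt = (T_ss − T)/τ with τ = M/ṁ = 341.18 min and T_ss = T_in + Q̇/(ṁ c_p) = 30.186 °C.
This is linear first-order; T(t) = T_ss + (T₀ − T_ss) e^(−t/τ).
T(706) = 30.186 + (-6.1863)·e^(−706/341.18) = 30.186 + (-6.1863)·0.12627 = 29.405 °C.

29.4 °C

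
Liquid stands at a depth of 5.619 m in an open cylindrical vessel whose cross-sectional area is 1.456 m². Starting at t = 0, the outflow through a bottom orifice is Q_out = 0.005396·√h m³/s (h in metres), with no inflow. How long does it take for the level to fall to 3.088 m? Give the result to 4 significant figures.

A dh/dt = −Q_out = −0.005396 √h.
This is separable: 2 d(√h)/dt = −0.005396/A, so √h = √h₀ − (0.005396/(2A)) t.
t = 2A(√h₀ − √h)/0.005396 = 2·1.456·(√5.619 − √3.088)/0.005396
  = 2.91200 × (2.37044 − 1.75727) / 0.005396 = 330.904 s.

330.9 s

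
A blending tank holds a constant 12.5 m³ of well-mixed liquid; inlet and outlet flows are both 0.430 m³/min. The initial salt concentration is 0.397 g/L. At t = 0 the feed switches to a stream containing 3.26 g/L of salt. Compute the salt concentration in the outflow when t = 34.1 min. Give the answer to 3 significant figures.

Accumulation = in − out for the solute gives V dC/dt = Q(C_in − C).
Rewrite as dC/dt + C/τ = C_in/τ, τ = V/Q = 29.070 min.
C approaches C_in exponentially: C(t) = C_in + (C₀ − C_in) e^(−t/τ).
C(34.1) = 3.26 + (0.397 − 3.26)·e^(−34.1/29.070) = 3.26 + (-2.8630)·0.30942 = 2.3741 g/L.

2.37 g/L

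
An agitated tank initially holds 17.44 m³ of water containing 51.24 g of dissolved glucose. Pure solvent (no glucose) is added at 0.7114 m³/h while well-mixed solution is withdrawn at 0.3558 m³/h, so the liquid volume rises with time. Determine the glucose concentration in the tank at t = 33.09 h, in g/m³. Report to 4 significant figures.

1.047 g/m³

Total volume: dV/dt = Q_in − Q_out = 0.355600 m³/h, so V(t) = 17.44 + 0.355600 t and V(33.09) = 29.2068 m³.
Species balance (pure solvent in): dm/dt = −Q_out · m/V(t).
dm/m = −Q_out dt/(V₀ + 0.355600 t); integrating gives ln(m/m₀) = −(Q_out/(Q_in−Q_out)) ln(V/V₀).
m = m₀ (V₀/V)^(Q_out/(Q_in−Q_out)) = 51.24 × (17.44/29.2068)^(1.00056) = 30.5876 g.
C = m/V = 30.5876/29.2068 = 1.04728 g/m³.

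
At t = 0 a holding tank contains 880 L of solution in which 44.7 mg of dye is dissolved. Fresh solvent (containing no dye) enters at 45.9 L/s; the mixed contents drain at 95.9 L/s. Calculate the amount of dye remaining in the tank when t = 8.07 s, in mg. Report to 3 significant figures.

Let m(t) be the amount of dye. Volume: V(t) = V₀ + (Q_in − Q_out) t = 880 − 50.000 t; V(8.07) = 476.50 L.
Species balance (pure solvent in): dm/dt = −Q_out · m/V(t).
dm/m = −Q_out dt/(V₀ − 50.000 t); integrating gives ln(m/m₀) = −(Q_out/(Q_in−Q_out)) ln(V/V₀).
m = m₀ (V₀/V)^(Q_out/(Q_in−Q_out)) = 44.7 × (880/476.50)^(-1.9180) = 13.782 mg.

13.8 mg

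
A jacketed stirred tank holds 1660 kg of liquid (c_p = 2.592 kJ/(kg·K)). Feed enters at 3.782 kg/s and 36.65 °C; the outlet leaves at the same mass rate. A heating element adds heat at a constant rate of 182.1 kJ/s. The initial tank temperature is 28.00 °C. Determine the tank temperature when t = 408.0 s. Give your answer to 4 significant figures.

First-law balance (no shaft work): M c_p dT/dt = ṁ c_p (T_in − T) + 182.1.
τ = M/ṁ = 438.921 s; T_ss = T_in + Q̇/(ṁ c_p) = 36.65 + 182.1/(3.782·2.592) = 55.2261 °C.
Solution: T(t) = T_ss + (T₀ − T_ss) e^(−t/τ).
T(408.0) = 55.2261 + (-27.2261)·e^(−408.0/438.921) = 55.2261 + (-27.2261)·0.394731 = 44.4791 °C.

44.48 °C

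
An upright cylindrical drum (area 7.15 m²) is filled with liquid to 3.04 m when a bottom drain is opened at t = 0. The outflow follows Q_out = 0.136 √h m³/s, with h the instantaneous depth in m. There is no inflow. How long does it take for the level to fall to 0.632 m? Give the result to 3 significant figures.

With no inflow, A dh/dt = −0.136 √h.
∫ h^(−1/2) dh = −(0.136/A) ∫ dt, giving 2√h = 2√h₀ − (0.136/A) t.
t = 2A(√h₀ − √h)/0.136 = 2·7.15·(√3.04 − √0.632)/0.136
  = 14.300 × (1.7436 − 0.79498) / 0.136 = 99.740 s.

99.7 s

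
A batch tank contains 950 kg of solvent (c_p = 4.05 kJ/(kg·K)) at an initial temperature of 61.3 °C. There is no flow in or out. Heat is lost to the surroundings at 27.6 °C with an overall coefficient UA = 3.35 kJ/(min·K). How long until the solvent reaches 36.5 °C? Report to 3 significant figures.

First-law balance (no shaft work): M c_p dT/dt = −UA(T − T_amb).
τ = M c_p/UA = 1148.5 min; T_ss = T_amb = 27.600 °C.
T(t) = T_ss + (T₀ − T_ss)e^(−t/τ); set T = 36.5:
t = −τ ln[(T − T_ss)/(T₀ − T_ss)] = −1148.5 · ln(0.26409) = 1529.2 min.

1530 min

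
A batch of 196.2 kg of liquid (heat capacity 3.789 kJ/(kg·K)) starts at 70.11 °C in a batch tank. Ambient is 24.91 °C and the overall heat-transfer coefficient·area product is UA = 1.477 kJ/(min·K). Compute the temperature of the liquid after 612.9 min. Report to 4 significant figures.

38.28 °C

M c_p dT/dt = −UA(T − T_amb).
dT/dt = (T_ss − T)/τ with T_ss = T_amb = 24.9100 °C, τ = M c_p/UA = 196.2·3.789/1.477 = 503.319 min.
Solution: T(t) = T_ss + (T₀ − T_ss) e^(−t/τ).
T(612.9) = 24.9100 + (45.2000)·0.295905 = 38.2849 °C.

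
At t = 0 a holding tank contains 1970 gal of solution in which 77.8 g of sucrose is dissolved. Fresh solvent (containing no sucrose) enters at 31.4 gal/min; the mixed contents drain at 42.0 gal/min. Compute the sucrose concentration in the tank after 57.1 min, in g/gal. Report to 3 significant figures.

0.0133 g/gal

Total volume: dV/dt = Q_in − Q_out = -10.600 gal/min, so V(t) = 1970 − 10.600 t and V(57.1) = 1364.7 gal.
Species balance (pure solvent in): dm/dt = −Q_out · m/V(t).
dm/m = −Q_out dt/(V₀ − 10.600 t); integrating gives ln(m/m₀) = −(Q_out/(Q_in−Q_out)) ln(V/V₀).
m = m₀ (V₀/V)^(Q_out/(Q_in−Q_out)) = 77.8 × (1970/1364.7)^(-3.9623) = 18.169 g.
C = m/V = 18.169/1364.7 = 0.013313 g/gal.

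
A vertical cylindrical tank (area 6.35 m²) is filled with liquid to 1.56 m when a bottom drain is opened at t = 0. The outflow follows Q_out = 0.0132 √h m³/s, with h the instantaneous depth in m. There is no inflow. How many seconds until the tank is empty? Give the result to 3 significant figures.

Unsteady balance on liquid volume: A dh/dt = −0.0132 √h.
∫ h^(−1/2) dh = −(0.0132/A) ∫ dt, giving 2√h = 2√h₀ − (0.0132/A) t.
Tank is empty when √h = 0: t_empty = 2A√h₀/0.0132.
t_empty = 2·6.35·√1.56/0.0132 = 12.700·1.2490/0.0132 = 1201.7 s.

1200 s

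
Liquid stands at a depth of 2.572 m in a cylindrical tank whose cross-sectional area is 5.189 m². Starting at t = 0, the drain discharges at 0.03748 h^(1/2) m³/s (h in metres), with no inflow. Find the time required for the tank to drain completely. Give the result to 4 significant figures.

With no inflow, A dh/dt = −0.03748 √h.
∫ h^(−1/2) dh = −(0.03748/A) ∫ dt, giving 2√h = 2√h₀ − (0.03748/A) t.
Set h = 0: 2√h₀ = (0.03748/A) t_empty ⇒ t_empty = 2A√h₀/0.03748.
t_empty = 2·5.189·√2.572/0.03748 = 10.3780·1.60375/0.03748 = 444.068 s.

444.1 s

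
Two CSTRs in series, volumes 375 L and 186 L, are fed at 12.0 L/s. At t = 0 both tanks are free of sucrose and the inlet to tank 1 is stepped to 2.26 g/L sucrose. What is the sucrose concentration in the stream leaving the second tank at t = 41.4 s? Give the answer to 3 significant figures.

1.22 g/L

Species balance on tank i: dCᵢ/dt = (Cᵢ₋₁ − Cᵢ)/τᵢ with τᵢ = Vᵢ/Q.
τ₁ = 375/12.0 = 31.250 s; τ₂ = 186/12.0 = 15.500 s.
Tank 1: C₁ = C_in(1 − e^(−t/τ₁)). Tank 2 (τ₁ ≠ τ₂): C₂ = C_in[1 − (τ₁ e^(−t/τ₁) − τ₂ e^(−t/τ₂))/(τ₁ − τ₂)].
At t = 41.4: e^(−t/τ₁) = 0.26586, e^(−t/τ₂) = 0.069185.
C₂ = 2.26·[1 − (31.250·0.26586 − 15.500·0.069185)/(15.750)] = 2.26·0.54059 = 1.2217 g/L.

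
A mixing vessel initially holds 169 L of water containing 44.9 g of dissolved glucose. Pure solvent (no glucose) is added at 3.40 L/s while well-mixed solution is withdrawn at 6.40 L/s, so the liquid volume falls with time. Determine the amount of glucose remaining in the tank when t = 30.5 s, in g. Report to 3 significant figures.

8.51 g

Let m(t) be the amount of glucose. Volume: V(t) = V₀ + (Q_in − Q_out) t = 169 − 3.0000 t; V(30.5) = 77.500 L.
No glucose enters, so dm/dt = −Q_out · (m/V).
Separate: dm/m = −Q_out dt/V(t) ⇒ ln(m/m₀) = −(Q_out/(Q_in−Q_out)) ln(V/V₀).
m = m₀ (V₀/V)^(Q_out/(Q_in−Q_out)) = 44.9 × (169/77.500)^(-2.1333) = 8.5100 g.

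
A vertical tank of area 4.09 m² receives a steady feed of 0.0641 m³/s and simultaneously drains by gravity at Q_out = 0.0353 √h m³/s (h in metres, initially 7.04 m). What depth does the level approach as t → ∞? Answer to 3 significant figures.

3.30 m

Mass balance (ρ constant): A dh/dt = Q_in − 0.0353 √h. At steady state dh/dt = 0:
Q_in = 0.0353 √h_ss ⇒ √h_ss = 0.0641/0.0353 = 1.8159.
h_ss = 1.8159² = 3.2974 m. (Since h₀ = 7.04 m > h_ss, the level will fall toward this value.)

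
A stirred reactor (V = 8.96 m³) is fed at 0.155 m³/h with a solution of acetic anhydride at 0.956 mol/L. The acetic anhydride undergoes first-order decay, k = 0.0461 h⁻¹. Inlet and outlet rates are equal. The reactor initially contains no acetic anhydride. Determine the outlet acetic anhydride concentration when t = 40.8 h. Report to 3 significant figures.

0.241 mol/L

Species balance: V dC/dt = Q C_in − Q C − k V C.
dC/dt = (Q/V) C_in − (Q/V + k) C; effective rate a = Q/V + k = 0.017299 + 0.0461 = 0.063399 h⁻¹.
C_ss = Q C_in/(Q + kV) = 0.26085 mol/L; C(t) = C_ss + (C₀ − C_ss) e^(−a t).
C(40.8) = 0.26085 + (-0.26085)·e^(−0.063399·40.8) = 0.26085 + (-0.26085)·0.075269 = 0.24122 mol/L.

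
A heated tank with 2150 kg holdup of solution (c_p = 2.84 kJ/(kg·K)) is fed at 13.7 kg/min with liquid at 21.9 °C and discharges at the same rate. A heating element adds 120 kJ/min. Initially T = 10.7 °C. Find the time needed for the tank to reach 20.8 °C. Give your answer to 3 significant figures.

M c_p dT/dt = ṁ c_p (T_in − T) + Q̇.
τ = M/ṁ = 156.93 min; T_ss = T_in + Q̇/(ṁ c_p) = 24.984 °C.
T(t) = T_ss + (T₀ − T_ss) e^(−t/τ). Set T = 20.8:
e^(−t/τ) = (20.8 − 24.984)/(10.7 − 24.984) = 0.29292
t = −156.93 · ln(0.29292) = 192.69 min.

193 min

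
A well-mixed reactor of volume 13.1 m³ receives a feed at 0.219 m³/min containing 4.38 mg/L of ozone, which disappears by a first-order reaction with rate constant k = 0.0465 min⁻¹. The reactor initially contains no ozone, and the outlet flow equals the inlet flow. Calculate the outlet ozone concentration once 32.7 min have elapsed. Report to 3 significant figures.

1.01 mg/L

Species balance: V dC/dt = Q C_in − Q C − k V C.
dC/dt = (Q/V) C_in − (Q/V + k) C; effective rate a = Q/V + k = 0.016718 + 0.0465 = 0.063218 min⁻¹.
C_ss = Q C_in/(Q + kV) = 1.1583 mg/L; C(t) = C_ss + (C₀ − C_ss) e^(−a t).
C(32.7) = 1.1583 + (-1.1583)·e^(−0.063218·32.7) = 1.1583 + (-1.1583)·0.12654 = 1.0117 mg/L.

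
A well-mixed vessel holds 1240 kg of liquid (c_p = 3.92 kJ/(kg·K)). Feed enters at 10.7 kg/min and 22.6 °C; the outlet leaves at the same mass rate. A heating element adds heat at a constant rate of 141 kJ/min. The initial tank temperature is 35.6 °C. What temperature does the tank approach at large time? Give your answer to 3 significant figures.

First-law balance (no shaft work): M c_p dT/dt = ṁ c_p (T_in − T) + 141.
At steady state dT/dt = 0 ⇒ T_ss = T_in + Q̇/(ṁ c_p) = 22.6 + 141/(10.7·3.92) = 25.962 °C.

26.0 °C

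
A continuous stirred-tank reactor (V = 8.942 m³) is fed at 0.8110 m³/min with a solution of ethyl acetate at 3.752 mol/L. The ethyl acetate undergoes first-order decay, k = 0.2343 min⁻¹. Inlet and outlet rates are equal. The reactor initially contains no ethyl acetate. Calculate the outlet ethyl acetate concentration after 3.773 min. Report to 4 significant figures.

0.7398 mol/L

V dC/dt = Q(C_in − C) − k V C.
This is linear with rate a = Q/V + k = 0.324996 min⁻¹.
C_ss = Q C_in/(Q + kV) = 1.04706 mol/L; C(t) = C_ss + (C₀ − C_ss) e^(−a t).
C(3.773) = 1.04706 + (-1.04706)·e^(−0.324996·3.773) = 1.04706 + (-1.04706)·0.293403 = 0.739849 mol/L.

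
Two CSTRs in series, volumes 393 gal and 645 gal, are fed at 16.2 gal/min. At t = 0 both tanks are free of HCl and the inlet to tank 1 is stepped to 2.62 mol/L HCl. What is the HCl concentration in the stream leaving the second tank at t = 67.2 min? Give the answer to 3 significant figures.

1.64 mol/L

Species balance on tank i: dCᵢ/dt = (Cᵢ₋₁ − Cᵢ)/τᵢ with τᵢ = Vᵢ/Q.
τ₁ = 393/16.2 = 24.259 min; τ₂ = 645/16.2 = 39.815 min.
Tank 1: C₁ = C_in(1 − e^(−t/τ₁)). Tank 2 (τ₁ ≠ τ₂): C₂ = C_in[1 − (τ₁ e^(−t/τ₁) − τ₂ e^(−t/τ₂))/(τ₁ − τ₂)].
At t = 67.2: e^(−t/τ₁) = 0.062657, e^(−t/τ₂) = 0.18492.
C₂ = 2.62·[1 − (24.259·0.062657 − 39.815·0.18492)/(-15.556)] = 2.62·0.62440 = 1.6359 mol/L.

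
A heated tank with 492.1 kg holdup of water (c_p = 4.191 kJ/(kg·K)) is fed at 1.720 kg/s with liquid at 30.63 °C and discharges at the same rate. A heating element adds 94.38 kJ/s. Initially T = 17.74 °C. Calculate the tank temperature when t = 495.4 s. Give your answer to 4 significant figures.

M c_p dT/dt = ṁ c_p (T_in − T) + Q̇.
Rearrange: dT/dt = (T_ss − T)/τ with τ = M/ṁ = 286.105 s and T_ss = T_in + Q̇/(ṁ c_p) = 43.7228 °C.
T approaches T_ss exponentially: T(t) = T_ss + (T₀ − T_ss) e^(−t/τ).
T(495.4) = 43.7228 + (-25.9828)·e^(−495.4/286.105) = 43.7228 + (-25.9828)·0.177013 = 39.1235 °C.

39.12 °C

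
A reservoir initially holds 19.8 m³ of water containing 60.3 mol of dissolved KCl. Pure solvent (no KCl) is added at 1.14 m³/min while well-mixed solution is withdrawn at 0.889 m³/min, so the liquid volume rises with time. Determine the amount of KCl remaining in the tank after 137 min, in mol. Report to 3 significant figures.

Let m(t) be the amount of KCl. Volume: V(t) = V₀ + (Q_in − Q_out) t = 19.8 + 0.25100 t; V(137) = 54.187 m³.
No KCl enters, so dm/dt = −Q_out · (m/V).
Separate: dm/m = −Q_out dt/V(t) ⇒ ln(m/m₀) = −(Q_out/(Q_in−Q_out)) ln(V/V₀).
m = m₀ (V₀/V)^(Q_out/(Q_in−Q_out)) = 60.3 × (19.8/54.187)^(3.5418) = 1.7050 mol.

1.70 mol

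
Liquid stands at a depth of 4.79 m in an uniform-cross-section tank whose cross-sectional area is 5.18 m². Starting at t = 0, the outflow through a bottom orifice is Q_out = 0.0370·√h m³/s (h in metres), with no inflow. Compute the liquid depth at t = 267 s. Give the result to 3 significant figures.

Mass balance (ρ constant): A dh/dt = −0.0370 √h.
∫ h^(−1/2) dh = −(0.0370/A) ∫ dt, giving 2√h = 2√h₀ − (0.0370/A) t.
√h = √4.79 − 0.0370·267/(2·5.18) = 2.1886 − 0.95357 = 1.2350.
h = 1.2350² = 1.5253 m.

1.53 m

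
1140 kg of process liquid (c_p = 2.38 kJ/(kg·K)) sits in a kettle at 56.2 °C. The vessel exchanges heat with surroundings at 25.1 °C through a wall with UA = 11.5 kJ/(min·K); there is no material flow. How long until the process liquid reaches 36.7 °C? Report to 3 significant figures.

233 min

Lumped-capacitance energy balance: M c_p dT/dt = UA(T_amb − T).
τ = M c_p/UA = 235.93 min; T_ss = T_amb = 25.100 °C.
T(t) = T_ss + (T₀ − T_ss)e^(−t/τ); set T = 36.7:
t = −τ ln[(T − T_ss)/(T₀ − T_ss)] = −235.93 · ln(0.37299) = 232.68 min.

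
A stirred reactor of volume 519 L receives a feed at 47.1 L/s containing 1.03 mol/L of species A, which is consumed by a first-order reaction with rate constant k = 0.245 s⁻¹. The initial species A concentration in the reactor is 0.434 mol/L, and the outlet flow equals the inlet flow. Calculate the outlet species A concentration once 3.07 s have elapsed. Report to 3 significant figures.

0.334 mol/L

V dC/dt = Q(C_in − C) − k V C.
This is linear with rate a = Q/V + k = 0.33575 s⁻¹.
C_ss = Q C_in/(Q + kV) = 0.27840 mol/L; C(t) = C_ss + (C₀ − C_ss) e^(−a t).
C(3.07) = 0.27840 + (0.15560)·e^(−0.33575·3.07) = 0.27840 + (0.15560)·0.35674 = 0.33391 mol/L.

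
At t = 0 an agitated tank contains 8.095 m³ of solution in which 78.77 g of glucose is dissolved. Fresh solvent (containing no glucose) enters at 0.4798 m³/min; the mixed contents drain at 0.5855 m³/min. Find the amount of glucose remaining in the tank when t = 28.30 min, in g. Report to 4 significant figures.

6.119 g

Total volume: dV/dt = Q_in − Q_out = -0.105700 m³/min, so V(t) = 8.095 − 0.105700 t and V(28.30) = 5.10369 m³.
Species balance (pure solvent in): dm/dt = −Q_out · m/V(t).
dm/m = −Q_out dt/(V₀ − 0.105700 t); integrating gives ln(m/m₀) = −(Q_out/(Q_in−Q_out)) ln(V/V₀).
m = m₀ (V₀/V)^(Q_out/(Q_in−Q_out)) = 78.77 × (8.095/5.10369)^(-5.53926) = 6.11880 g.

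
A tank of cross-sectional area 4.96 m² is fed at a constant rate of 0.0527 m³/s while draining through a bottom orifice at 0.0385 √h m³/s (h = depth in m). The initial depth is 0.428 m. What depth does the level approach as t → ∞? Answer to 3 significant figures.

Level balance: A dh/dt = 0.0527 − 0.0385 √h. Setting dh/dt = 0:
Q_in = 0.0385 √h_ss ⇒ √h_ss = 0.0527/0.0385 = 1.3688.
h_ss = 1.3688² = 1.8737 m. (Since h₀ = 0.428 m < h_ss, the level will rise toward this value.)

1.87 m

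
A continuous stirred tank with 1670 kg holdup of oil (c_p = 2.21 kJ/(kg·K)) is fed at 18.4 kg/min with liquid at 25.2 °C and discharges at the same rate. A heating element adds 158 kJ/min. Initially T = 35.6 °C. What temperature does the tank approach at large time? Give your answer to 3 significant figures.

29.1 °C

Energy balance: M c_p dT/dt = ṁ c_p (T_in − T) + 158.
At steady state dT/dt = 0 ⇒ T_ss = T_in + Q̇/(ṁ c_p) = 25.2 + 158/(18.4·2.21) = 29.086 °C.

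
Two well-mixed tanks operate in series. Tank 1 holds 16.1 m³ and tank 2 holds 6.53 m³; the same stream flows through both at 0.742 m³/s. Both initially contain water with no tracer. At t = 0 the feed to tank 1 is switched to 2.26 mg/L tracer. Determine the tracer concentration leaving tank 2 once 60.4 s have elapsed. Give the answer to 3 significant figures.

2.03 mg/L

Each tank obeys Vᵢ dCᵢ/dt = Q(Cᵢ₋₁ − Cᵢ), so τᵢ = Vᵢ/Q.
τ₁ = 16.1/0.742 = 21.698 s; τ₂ = 6.53/0.742 = 8.8005 s.
Solving the cascade with C₁(0)=C₂(0)=0 gives C₂(t) = C_in[1 − (τ₁ e^(−t/τ₁) − τ₂ e^(−t/τ₂))/(τ₁ − τ₂)].
At t = 60.4: e^(−t/τ₁) = 0.061812, e^(−t/τ₂) = 0.0010455.
C₂ = 2.26·[1 − (21.698·0.061812 − 8.8005·0.0010455)/(12.898)] = 2.26·0.89672 = 2.0266 mg/L.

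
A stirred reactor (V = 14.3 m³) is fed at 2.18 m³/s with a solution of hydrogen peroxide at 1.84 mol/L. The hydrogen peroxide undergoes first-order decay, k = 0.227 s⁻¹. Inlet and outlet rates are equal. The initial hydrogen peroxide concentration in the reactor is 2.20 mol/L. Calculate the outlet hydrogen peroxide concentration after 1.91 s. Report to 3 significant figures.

Accumulation = in − out − consumed: V dC/dt = Q C_in − Q C − k V C.
dC/dt = (Q/V) C_in − (Q/V + k) C; effective rate a = Q/V + k = 0.15245 + 0.227 = 0.37945 s⁻¹.
C_ss = Q C_in/(Q + kV) = 0.73924 mol/L; C(t) = C_ss + (C₀ − C_ss) e^(−a t).
C(1.91) = 0.73924 + (1.4608)·e^(−0.37945·1.91) = 0.73924 + (1.4608)·0.48445 = 1.4469 mol/L.

1.45 mol/L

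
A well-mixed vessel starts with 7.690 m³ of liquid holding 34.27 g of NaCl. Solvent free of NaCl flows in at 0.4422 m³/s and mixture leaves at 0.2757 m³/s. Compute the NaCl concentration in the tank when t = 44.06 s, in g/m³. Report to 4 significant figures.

Let m(t) be the amount of NaCl. Volume: V(t) = V₀ + (Q_in − Q_out) t = 7.690 + 0.166500 t; V(44.06) = 15.0260 m³.
Species balance (pure solvent in): dm/dt = −Q_out · m/V(t).
Separate: dm/m = −Q_out dt/V(t) ⇒ ln(m/m₀) = −(Q_out/(Q_in−Q_out)) ln(V/V₀).
m = m₀ (V₀/V)^(Q_out/(Q_in−Q_out)) = 34.27 × (7.690/15.0260)^(1.65586) = 11.3031 g.
C = m/V = 11.3031/15.0260 = 0.752237 g/m³.

0.7522 g/m³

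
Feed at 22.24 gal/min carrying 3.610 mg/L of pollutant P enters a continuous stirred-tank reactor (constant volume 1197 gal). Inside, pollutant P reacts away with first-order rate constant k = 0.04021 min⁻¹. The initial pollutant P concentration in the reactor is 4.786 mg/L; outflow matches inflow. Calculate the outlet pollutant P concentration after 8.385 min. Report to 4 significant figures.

Accumulation = in − out − consumed: V dC/dt = Q C_in − Q C − k V C.
This is linear with rate a = Q/V + k = 0.0587898 min⁻¹.
C_ss = Q C_in/(Q + kV) = 1.14090 mg/L; C(t) = C_ss + (C₀ − C_ss) e^(−a t).
C(8.385) = 1.14090 + (3.64510)·e^(−0.0587898·8.385) = 1.14090 + (3.64510)·0.610820 = 3.36740 mg/L.

3.367 mg/L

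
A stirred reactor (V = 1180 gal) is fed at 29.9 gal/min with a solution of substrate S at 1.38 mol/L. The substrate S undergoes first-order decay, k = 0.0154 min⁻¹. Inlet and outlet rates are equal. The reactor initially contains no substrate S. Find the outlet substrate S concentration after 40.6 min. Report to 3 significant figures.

0.694 mol/L

V dC/dt = Q(C_in − C) − k V C.
This is linear with rate a = Q/V + k = 0.040739 min⁻¹.
C_ss = Q C_in/(Q + kV) = 0.85834 mol/L; C(t) = C_ss + (C₀ − C_ss) e^(−a t).
C(40.6) = 0.85834 + (-0.85834)·e^(−0.040739·40.6) = 0.85834 + (-0.85834)·0.19128 = 0.69415 mol/L.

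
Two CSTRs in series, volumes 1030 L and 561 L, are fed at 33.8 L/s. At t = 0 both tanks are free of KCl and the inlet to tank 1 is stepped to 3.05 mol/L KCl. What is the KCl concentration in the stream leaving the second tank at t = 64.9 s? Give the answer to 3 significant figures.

Species balance on tank i: dCᵢ/dt = (Cᵢ₋₁ − Cᵢ)/τᵢ with τᵢ = Vᵢ/Q.
τ₁ = 1030/33.8 = 30.473 s; τ₂ = 561/33.8 = 16.598 s.
Solving the cascade with C₁(0)=C₂(0)=0 gives C₂(t) = C_in[1 − (τ₁ e^(−t/τ₁) − τ₂ e^(−t/τ₂))/(τ₁ − τ₂)].
At t = 64.9: e^(−t/τ₁) = 0.11887, e^(−t/τ₂) = 0.020037.
C₂ = 3.05·[1 − (30.473·0.11887 − 16.598·0.020037)/(13.876)] = 3.05·0.76291 = 2.3269 mol/L.

2.33 mol/L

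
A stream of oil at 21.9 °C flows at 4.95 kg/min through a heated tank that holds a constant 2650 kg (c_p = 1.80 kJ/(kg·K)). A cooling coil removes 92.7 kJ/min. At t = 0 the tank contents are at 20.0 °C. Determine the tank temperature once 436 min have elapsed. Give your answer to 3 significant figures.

15.3 °C

First-law balance (no shaft work): M c_p dT/dt = ṁ c_p (T_in − T) − 92.7.
Rearrange: dT/dt = (T_ss − T)/τ with τ = M/ṁ = 535.35 min and T_ss = T_in − Q̇/(ṁ c_p) = 11.496 °C.
Integrating: T(t) = T_ss + (T₀ − T_ss) e^(−t/τ).
T(436) = 11.496 + (8.5040)·e^(−436/535.35) = 11.496 + (8.5040)·0.44290 = 15.262 °C.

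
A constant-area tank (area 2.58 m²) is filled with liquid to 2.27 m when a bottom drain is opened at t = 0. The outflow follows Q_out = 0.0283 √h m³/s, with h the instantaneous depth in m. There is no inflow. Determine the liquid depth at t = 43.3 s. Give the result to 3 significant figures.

1.61 m

With no inflow, A dh/dt = −0.0283 √h.
Separate and integrate: 2(√h − √h₀) = −(0.0283/A) t.
√h = √2.27 − 0.0283·43.3/(2·2.58) = 1.5067 − 0.23748 = 1.2692.
h = 1.2692² = 1.6108 m.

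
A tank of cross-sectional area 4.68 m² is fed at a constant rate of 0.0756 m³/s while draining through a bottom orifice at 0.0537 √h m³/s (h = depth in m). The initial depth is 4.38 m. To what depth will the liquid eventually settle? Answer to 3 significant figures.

1.98 m

Level balance: A dh/dt = 0.0756 − 0.0537 √h. Setting dh/dt = 0:
Q_in = 0.0537 √h_ss ⇒ √h_ss = 0.0756/0.0537 = 1.4078.
h_ss = 1.4078² = 1.9820 m. (Since h₀ = 4.38 m > h_ss, the level will fall toward this value.)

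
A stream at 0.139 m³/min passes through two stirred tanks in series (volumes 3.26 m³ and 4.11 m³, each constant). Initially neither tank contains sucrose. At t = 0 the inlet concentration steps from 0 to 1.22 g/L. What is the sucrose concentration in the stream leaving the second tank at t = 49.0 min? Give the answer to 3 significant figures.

0.674 g/L

Species balance on tank i: dCᵢ/dt = (Cᵢ₋₁ − Cᵢ)/τᵢ with τᵢ = Vᵢ/Q.
τ₁ = 3.26/0.139 = 23.453 min; τ₂ = 4.11/0.139 = 29.568 min.
Tank 1: C₁ = C_in(1 − e^(−t/τ₁)). Tank 2 (τ₁ ≠ τ₂): C₂ = C_in[1 − (τ₁ e^(−t/τ₁) − τ₂ e^(−t/τ₂))/(τ₁ − τ₂)].
At t = 49.0: e^(−t/τ₁) = 0.12378, e^(−t/τ₂) = 0.19068.
C₂ = 1.22·[1 − (23.453·0.12378 − 29.568·0.19068)/(-6.1151)] = 1.22·0.55275 = 0.67435 g/L.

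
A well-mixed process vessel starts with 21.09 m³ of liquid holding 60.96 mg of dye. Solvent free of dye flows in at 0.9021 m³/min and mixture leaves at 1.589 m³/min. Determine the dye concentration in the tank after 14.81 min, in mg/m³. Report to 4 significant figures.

1.217 mg/m³

Total volume: dV/dt = Q_in − Q_out = -0.686900 m³/min, so V(t) = 21.09 − 0.686900 t and V(14.81) = 10.9170 m³.
Species balance (pure solvent in): dm/dt = −Q_out · m/V(t).
dm/m = −Q_out dt/(V₀ − 0.686900 t); integrating gives ln(m/m₀) = −(Q_out/(Q_in−Q_out)) ln(V/V₀).
m = m₀ (V₀/V)^(Q_out/(Q_in−Q_out)) = 60.96 × (21.09/10.9170)^(-2.31329) = 13.2894 mg.
C = m/V = 13.2894/10.9170 = 1.21731 mg/m³.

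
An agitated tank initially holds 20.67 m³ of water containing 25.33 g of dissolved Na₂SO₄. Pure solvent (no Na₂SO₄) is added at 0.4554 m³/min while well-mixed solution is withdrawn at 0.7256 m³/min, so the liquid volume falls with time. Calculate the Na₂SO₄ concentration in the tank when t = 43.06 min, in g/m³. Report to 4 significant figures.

0.3038 g/m³

Total volume: dV/dt = Q_in − Q_out = -0.270200 m³/min, so V(t) = 20.67 − 0.270200 t and V(43.06) = 9.03519 m³.
Species balance (pure solvent in): dm/dt = −Q_out · m/V(t).
Separate: dm/m = −Q_out dt/V(t) ⇒ ln(m/m₀) = −(Q_out/(Q_in−Q_out)) ln(V/V₀).
m = m₀ (V₀/V)^(Q_out/(Q_in−Q_out)) = 25.33 × (20.67/9.03519)^(-2.68542) = 2.74465 g.
C = m/V = 2.74465/9.03519 = 0.303773 g/m³.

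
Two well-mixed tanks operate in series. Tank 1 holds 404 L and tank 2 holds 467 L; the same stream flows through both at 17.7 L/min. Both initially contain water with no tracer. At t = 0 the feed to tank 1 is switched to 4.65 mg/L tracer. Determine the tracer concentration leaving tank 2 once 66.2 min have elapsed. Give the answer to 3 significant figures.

Time constants: τᵢ = Vᵢ/Q for each well-mixed tank.
τ₁ = 404/17.7 = 22.825 min; τ₂ = 467/17.7 = 26.384 min.
Tank 1: C₁ = C_in(1 − e^(−t/τ₁)). Tank 2 (τ₁ ≠ τ₂): C₂ = C_in[1 − (τ₁ e^(−t/τ₁) − τ₂ e^(−t/τ₂))/(τ₁ − τ₂)].
At t = 66.2: e^(−t/τ₁) = 0.055004, e^(−t/τ₂) = 0.081343.
C₂ = 4.65·[1 − (22.825·0.055004 − 26.384·0.081343)/(-3.5593)] = 4.65·0.74975 = 3.4864 mg/L.

3.49 mg/L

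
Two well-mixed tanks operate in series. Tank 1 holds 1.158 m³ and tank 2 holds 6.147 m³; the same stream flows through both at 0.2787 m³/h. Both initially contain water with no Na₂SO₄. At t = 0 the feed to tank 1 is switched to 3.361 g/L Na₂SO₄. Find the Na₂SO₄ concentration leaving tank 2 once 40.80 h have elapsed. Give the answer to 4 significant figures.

Species balance on tank i: dCᵢ/dt = (Cᵢ₋₁ − Cᵢ)/τᵢ with τᵢ = Vᵢ/Q.
τ₁ = 1.158/0.2787 = 4.15501 h; τ₂ = 6.147/0.2787 = 22.0560 h.
Solving the cascade with C₁(0)=C₂(0)=0 gives C₂(t) = C_in[1 − (τ₁ e^(−t/τ₁) − τ₂ e^(−t/τ₂))/(τ₁ − τ₂)].
At t = 40.80: e^(−t/τ₁) = 5.43818e-05, e^(−t/τ₂) = 0.157262.
C₂ = 3.361·[1 − (4.15501·5.43818e-05 − 22.0560·0.157262)/(-17.9010)] = 3.361·0.806248 = 2.70980 g/L.

2.710 g/L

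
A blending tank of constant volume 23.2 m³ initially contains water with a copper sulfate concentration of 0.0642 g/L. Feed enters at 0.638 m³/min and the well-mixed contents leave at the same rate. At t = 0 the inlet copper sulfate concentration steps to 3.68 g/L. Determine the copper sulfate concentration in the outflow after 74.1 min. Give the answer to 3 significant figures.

Accumulation = in − out for the solute gives V dC/dt = Q(C_in − C).
Time constant τ = V/Q = 23.2/0.638 = 36.364 min.
Integrating: C(t) = C_in + (C₀ − C_in) e^(−t/τ).
C(74.1) = 3.68 + (0.0642 − 3.68)·e^(−74.1/36.364) = 3.68 + (-3.6158)·0.13032 = 3.2088 g/L.

3.21 g/L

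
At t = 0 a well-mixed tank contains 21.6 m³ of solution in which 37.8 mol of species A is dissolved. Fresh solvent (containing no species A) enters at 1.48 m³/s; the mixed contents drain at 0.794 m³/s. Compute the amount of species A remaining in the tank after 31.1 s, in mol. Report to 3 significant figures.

17.1 mol

Total volume: dV/dt = Q_in − Q_out = 0.68600 m³/s, so V(t) = 21.6 + 0.68600 t and V(31.1) = 42.935 m³.
Species balance (pure solvent in): dm/dt = −Q_out · m/V(t).
Separate: dm/m = −Q_out dt/V(t) ⇒ ln(m/m₀) = −(Q_out/(Q_in−Q_out)) ln(V/V₀).
m = m₀ (V₀/V)^(Q_out/(Q_in−Q_out)) = 37.8 × (21.6/42.935)^(1.1574) = 17.067 mol.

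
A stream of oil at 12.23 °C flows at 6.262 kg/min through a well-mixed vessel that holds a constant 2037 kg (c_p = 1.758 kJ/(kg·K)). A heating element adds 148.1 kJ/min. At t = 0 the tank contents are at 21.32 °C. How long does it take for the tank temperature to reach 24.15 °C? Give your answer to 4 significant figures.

M c_p dT/dt = ṁ c_p (T_in − T) + Q̇.
τ = M/ṁ = 325.295 min; T_ss = T_in + Q̇/(ṁ c_p) = 25.6831 °C.
T(t) = T_ss + (T₀ − T_ss) e^(−t/τ). Set T = 24.15:
e^(−t/τ) = (24.15 − 25.6831)/(21.32 − 25.6831) = 0.351382
t = −325.295 · ln(0.351382) = 340.220 min.

340.2 min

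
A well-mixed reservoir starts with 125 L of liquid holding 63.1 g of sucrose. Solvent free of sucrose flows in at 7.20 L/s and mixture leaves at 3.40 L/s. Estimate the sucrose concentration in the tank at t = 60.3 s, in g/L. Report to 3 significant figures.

Total volume: dV/dt = Q_in − Q_out = 3.8000 L/s, so V(t) = 125 + 3.8000 t and V(60.3) = 354.14 L.
Species balance (pure solvent in): dm/dt = −Q_out · m/V(t).
Separate: dm/m = −Q_out dt/V(t) ⇒ ln(m/m₀) = −(Q_out/(Q_in−Q_out)) ln(V/V₀).
m = m₀ (V₀/V)^(Q_out/(Q_in−Q_out)) = 63.1 × (125/354.14)^(0.89474) = 24.853 g.
C = m/V = 24.853/354.14 = 0.070177 g/L.

0.0702 g/L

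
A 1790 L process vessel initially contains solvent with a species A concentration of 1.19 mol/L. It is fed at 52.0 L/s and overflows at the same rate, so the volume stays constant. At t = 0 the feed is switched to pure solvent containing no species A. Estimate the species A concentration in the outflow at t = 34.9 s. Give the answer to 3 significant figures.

Accumulation = in − out for the solute gives V dC/dt = Q(C_in − C).
Time constant τ = V/Q = 1790/52.0 = 34.423 s.
Solution: C(t) = C_in + (C₀ − C_in) e^(−t/τ).
C(34.9) = 0 + (1.19 − 0)·e^(−34.9/34.423) = 0 + (1.1900)·0.36282 = 0.43175 mol/L.

0.432 mol/L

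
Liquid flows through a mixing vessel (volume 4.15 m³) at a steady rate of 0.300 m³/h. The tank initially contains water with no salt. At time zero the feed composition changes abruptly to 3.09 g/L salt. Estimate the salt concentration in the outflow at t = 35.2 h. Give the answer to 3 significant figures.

2.85 g/L

Species balance on the tank: V dC/dt = Q(C_in − C).
Rewrite as dC/dt + C/τ = C_in/τ, τ = V/Q = 13.833 h.
Integrating: C(t) = C_in + (C₀ − C_in) e^(−t/τ).
C(35.2) = 3.09 + (0 − 3.09)·e^(−35.2/13.833) = 3.09 + (-3.0900)·0.078506 = 2.8474 g/L.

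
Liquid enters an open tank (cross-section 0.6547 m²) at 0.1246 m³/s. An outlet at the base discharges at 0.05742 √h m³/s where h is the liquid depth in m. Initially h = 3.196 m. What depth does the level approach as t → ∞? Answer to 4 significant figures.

4.709 m

Accumulation of liquid (constant cross-section A): A dh/dt = Q_in − 0.05742 √h. At steady state dh/dt = 0:
Q_in = 0.05742 √h_ss ⇒ √h_ss = 0.1246/0.05742 = 2.16998.
h_ss = 2.16998² = 4.70879 m. (Since h₀ = 3.196 m < h_ss, the level will rise toward this value.)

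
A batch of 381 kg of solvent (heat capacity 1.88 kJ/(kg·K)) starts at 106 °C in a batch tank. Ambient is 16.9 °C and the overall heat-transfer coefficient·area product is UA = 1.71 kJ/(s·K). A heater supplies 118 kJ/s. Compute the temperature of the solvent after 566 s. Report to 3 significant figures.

Lumped-capacitance energy balance: M c_p dT/dt = UA(T_amb − T) + Q̇.
dT/dt = (T_ss − T)/τ with T_ss = T_amb + Q̇/UA = 16.9 + 118/1.71 = 85.906 °C, τ = M c_p/UA = 381·1.88/1.71 = 418.88 s.
Integrating: T(t) = T_ss + (T₀ − T_ss) e^(−t/τ).
T(566) = 85.906 + (20.094)·0.25892 = 91.109 °C.

91.1 °C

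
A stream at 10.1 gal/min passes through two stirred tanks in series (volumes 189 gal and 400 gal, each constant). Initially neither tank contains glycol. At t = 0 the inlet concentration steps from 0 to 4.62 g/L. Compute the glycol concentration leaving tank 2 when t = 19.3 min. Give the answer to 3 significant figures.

0.715 g/L

Species balance on tank i: dCᵢ/dt = (Cᵢ₋₁ − Cᵢ)/τᵢ with τᵢ = Vᵢ/Q.
τ₁ = 189/10.1 = 18.713 min; τ₂ = 400/10.1 = 39.604 min.
Tank 1: C₁ = C_in(1 − e^(−t/τ₁)). Tank 2 (τ₁ ≠ τ₂): C₂ = C_in[1 − (τ₁ e^(−t/τ₁) − τ₂ e^(−t/τ₂))/(τ₁ − τ₂)].
At t = 19.3: e^(−t/τ₁) = 0.35652, e^(−t/τ₂) = 0.61427.
C₂ = 4.62·[1 − (18.713·0.35652 − 39.604·0.61427)/(-20.891)] = 4.62·0.15486 = 0.71543 g/L.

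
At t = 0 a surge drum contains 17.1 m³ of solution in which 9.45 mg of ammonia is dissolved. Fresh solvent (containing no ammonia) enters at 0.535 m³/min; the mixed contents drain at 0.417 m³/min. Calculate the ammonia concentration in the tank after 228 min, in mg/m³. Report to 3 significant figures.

0.00761 mg/m³

Total volume: dV/dt = Q_in − Q_out = 0.11800 m³/min, so V(t) = 17.1 + 0.11800 t and V(228) = 44.004 m³.
Solute balance: dm/dt = 0 − Q_out C = −Q_out m/V(t).
Separate: dm/m = −Q_out dt/V(t) ⇒ ln(m/m₀) = −(Q_out/(Q_in−Q_out)) ln(V/V₀).
m = m₀ (V₀/V)^(Q_out/(Q_in−Q_out)) = 9.45 × (17.1/44.004)^(3.5339) = 0.33480 mg.
C = m/V = 0.33480/44.004 = 0.0076083 mg/m³.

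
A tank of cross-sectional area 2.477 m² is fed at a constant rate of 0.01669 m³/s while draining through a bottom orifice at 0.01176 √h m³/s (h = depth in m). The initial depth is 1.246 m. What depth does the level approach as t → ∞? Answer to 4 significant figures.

A dh/dt = Q_in − 0.01176 √h. Steady state requires inflow = outflow:
Q_in = 0.01176 √h_ss ⇒ √h_ss = 0.01669/0.01176 = 1.41922.
h_ss = 1.41922² = 2.01418 m. (Since h₀ = 1.246 m < h_ss, the level will rise toward this value.)

2.014 m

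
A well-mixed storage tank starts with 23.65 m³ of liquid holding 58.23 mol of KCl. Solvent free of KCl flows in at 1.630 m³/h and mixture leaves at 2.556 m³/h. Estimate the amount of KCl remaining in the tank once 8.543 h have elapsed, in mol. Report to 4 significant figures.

Total volume: dV/dt = Q_in − Q_out = -0.926000 m³/h, so V(t) = 23.65 − 0.926000 t and V(8.543) = 15.7392 m³.
Solute balance: dm/dt = 0 − Q_out C = −Q_out m/V(t).
dm/m = −Q_out dt/(V₀ − 0.926000 t); integrating gives ln(m/m₀) = −(Q_out/(Q_in−Q_out)) ln(V/V₀).
m = m₀ (V₀/V)^(Q_out/(Q_in−Q_out)) = 58.23 × (23.65/15.7392)^(-2.76026) = 18.9233 mol.

18.92 mol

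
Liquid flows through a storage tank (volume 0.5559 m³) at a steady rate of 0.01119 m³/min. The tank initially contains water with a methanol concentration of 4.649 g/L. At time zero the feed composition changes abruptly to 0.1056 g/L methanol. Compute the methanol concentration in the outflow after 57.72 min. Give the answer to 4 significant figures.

1.527 g/L

Accumulation = in − out for the solute gives V dC/dt = Q(C_in − C).
So dC/dt = (C_in − C)/τ with τ = V/Q = 0.5559/0.01119 = 49.6783 min.
Integrating: C(t) = C_in + (C₀ − C_in) e^(−t/τ).
C(57.72) = 0.1056 + (4.649 − 0.1056)·e^(−57.72/49.6783) = 0.1056 + (4.54340)·0.312899 = 1.52722 g/L.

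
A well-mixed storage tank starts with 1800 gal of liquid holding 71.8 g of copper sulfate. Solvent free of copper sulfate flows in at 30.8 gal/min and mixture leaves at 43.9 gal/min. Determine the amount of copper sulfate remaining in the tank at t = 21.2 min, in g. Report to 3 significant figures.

Let m(t) be the amount of copper sulfate. Volume: V(t) = V₀ + (Q_in − Q_out) t = 1800 − 13.100 t; V(21.2) = 1522.3 gal.
Solute balance: dm/dt = 0 − Q_out C = −Q_out m/V(t).
Separate: dm/m = −Q_out dt/V(t) ⇒ ln(m/m₀) = −(Q_out/(Q_in−Q_out)) ln(V/V₀).
m = m₀ (V₀/V)^(Q_out/(Q_in−Q_out)) = 71.8 × (1800/1522.3)^(-3.3511) = 40.948 g.

40.9 g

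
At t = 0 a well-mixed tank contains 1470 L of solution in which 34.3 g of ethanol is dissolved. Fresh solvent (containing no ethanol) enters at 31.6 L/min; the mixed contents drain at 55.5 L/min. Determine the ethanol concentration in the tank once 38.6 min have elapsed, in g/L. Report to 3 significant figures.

Total volume: dV/dt = Q_in − Q_out = -23.900 L/min, so V(t) = 1470 − 23.900 t and V(38.6) = 547.46 L.
Solute balance: dm/dt = 0 − Q_out C = −Q_out m/V(t).
dm/m = −Q_out dt/(V₀ − 23.900 t); integrating gives ln(m/m₀) = −(Q_out/(Q_in−Q_out)) ln(V/V₀).
m = m₀ (V₀/V)^(Q_out/(Q_in−Q_out)) = 34.3 × (1470/547.46)^(-2.3222) = 3.4607 g.
C = m/V = 3.4607/547.46 = 0.0063213 g/L.

0.00632 g/L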